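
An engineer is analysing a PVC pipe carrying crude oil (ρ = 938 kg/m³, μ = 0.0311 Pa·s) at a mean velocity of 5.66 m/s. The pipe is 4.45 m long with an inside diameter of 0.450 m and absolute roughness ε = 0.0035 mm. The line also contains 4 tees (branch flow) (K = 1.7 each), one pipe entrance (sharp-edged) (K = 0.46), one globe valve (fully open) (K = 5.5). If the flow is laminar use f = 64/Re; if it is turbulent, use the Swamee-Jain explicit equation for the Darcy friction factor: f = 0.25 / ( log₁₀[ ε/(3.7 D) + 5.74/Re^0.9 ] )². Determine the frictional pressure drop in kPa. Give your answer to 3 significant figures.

ΔP ≈ 195 kPa

Reynolds number Re = ρVD/μ = 938 · 5.66 · 0.45 / 0.0311 = 7.682e+04.
Re > 4000 → turbulent. Relative roughness ε/D = 3.5e-06/0.45 = 7.78e-06. Swamee-Jain: f = 0.25/(log₁₀[7.78e-06/3.7 + 5.74/7.682e+04^0.9])² = 0.25/(log₁₀[2.1e-06 + 0.00023])² = 0.25/(-3.634)² = 0.01893.
Total minor-loss coefficient ΣK = 4·1.7 + 1·0.46 + 1·5.5 = 12.8.
ΔP = [f·L/D + ΣK]·(ρV²/2) = [0.01893·4.45/0.45 + 12.8]·(938·5.66²/2) = [0.1872 + 12.8]·1.502e+04 = 1.945e+05 Pa.
ΔP = 1.945e+05 Pa = 195 kPa.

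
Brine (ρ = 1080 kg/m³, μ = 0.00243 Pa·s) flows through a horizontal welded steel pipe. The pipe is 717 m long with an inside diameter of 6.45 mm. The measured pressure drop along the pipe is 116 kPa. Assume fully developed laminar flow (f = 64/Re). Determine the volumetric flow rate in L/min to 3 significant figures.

Q ≈ 0.170 L/min

For laminar flow, f = 64/Re with Re = ρVD/μ, so Darcy-Weisbach reduces to ΔP = 32μLV/D². Solving for V: V = ΔP·D²/(32μL) = 1.16e+05·(0.00645)²/(32·0.00243·717) = 0.08656 m/s.
Check: Re = ρVD/μ = 1080·0.08656·0.00645/0.00243 = 248.1 < 2300, so the laminar assumption holds.
Q = V·A = 0.08656·(π/4·0.00645²) = 2.828e-06 m³/s = 0.170 L/min.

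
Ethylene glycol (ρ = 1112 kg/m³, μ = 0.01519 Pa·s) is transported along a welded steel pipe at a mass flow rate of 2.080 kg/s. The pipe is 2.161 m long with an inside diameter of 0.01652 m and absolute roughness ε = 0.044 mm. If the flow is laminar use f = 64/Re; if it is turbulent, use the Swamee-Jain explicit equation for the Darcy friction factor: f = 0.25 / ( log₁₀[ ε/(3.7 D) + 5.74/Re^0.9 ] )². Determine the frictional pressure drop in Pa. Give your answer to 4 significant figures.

A = πD²/4 = π(0.01652)²/4 = 0.0002143 m²; mean velocity V = ṁ/(ρA) = 2.08/(1112 · 0.0002143) = 8.727 m/s.
Reynolds number Re = ρVD/μ = 1112 · 8.727 · 0.01652 / 0.0152 = 1.055e+04.
Re > 4000 → turbulent. Relative roughness ε/D = 4.4e-05/0.01652 = 0.00266. Swamee-Jain: f = 0.25/(log₁₀[0.00266/3.7 + 5.74/1.055e+04^0.9])² = 0.25/(log₁₀[0.00072 + 0.00137])² = 0.25/(-2.679)² = 0.03483.
Darcy-Weisbach: ΔP = f(L/D)(ρV²/2) = 0.03483·(2.161/0.01652)·(1112·8.727²/2) = 0.03483·130.8·4.234e+04 = 1.929e+05 Pa.

ΔP ≈ 192900 Pa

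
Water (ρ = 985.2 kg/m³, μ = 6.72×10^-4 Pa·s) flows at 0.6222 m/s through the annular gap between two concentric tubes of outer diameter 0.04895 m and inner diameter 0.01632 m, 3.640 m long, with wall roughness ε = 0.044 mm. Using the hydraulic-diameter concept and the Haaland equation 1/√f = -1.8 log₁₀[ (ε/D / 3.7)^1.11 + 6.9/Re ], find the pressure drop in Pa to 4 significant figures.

Hydraulic diameter D_h = 4A/P = D_o - D_i = 0.04895 - 0.01632 = 0.03263 m.
Re = ρVD_h/μ = 985.2·0.6222·0.03263/0.000672 = 2.976e+04.
ε/D_h = 4.4e-05/0.03263 = 0.00135; Haaland gives 1/√f = -1.8 log₁₀[0.000153+0.000232] = 6.147, so f = 0.02646.
ΔP = f(L/D_h)(ρV²/2) = 0.02646·3.64/0.03263·190.7 = 562.9 Pa.

ΔP ≈ 562.9 Pa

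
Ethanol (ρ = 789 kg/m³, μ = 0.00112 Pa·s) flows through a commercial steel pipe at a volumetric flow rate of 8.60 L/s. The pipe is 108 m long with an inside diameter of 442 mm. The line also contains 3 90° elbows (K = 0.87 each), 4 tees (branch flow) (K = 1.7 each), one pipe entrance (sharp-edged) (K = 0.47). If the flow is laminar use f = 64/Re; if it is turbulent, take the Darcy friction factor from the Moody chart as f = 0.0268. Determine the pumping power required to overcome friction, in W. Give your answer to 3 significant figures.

P ≈ 0.175 W

Q = 8.60 L/s = 8.60/1000 = 0.0086 m³/s.
Cross-sectional area A = πD²/4 = π(0.442)²/4 = 0.1534 m²; mean velocity V = Q/A = 0.0086/0.1534 = 0.05605 m/s.
Reynolds number Re = ρVD/μ = 789 · 0.05605 · 0.442 / 0.00112 = 1.745e+04.
Re > 4000 → turbulent; use the Moody-chart value f = 0.0268.
Total minor-loss coefficient ΣK = 3·0.87 + 4·1.7 + 1·0.47 = 9.88.
ΔP = [f·L/D + ΣK]·(ρV²/2) = [0.0268·108/0.442 + 9.88]·(789·0.05605²/2) = [6.548 + 9.88]·1.239 = 20.36 Pa.
Pumping power P = QΔP = 0.0086·20.36 = 0.1751 W = 0.175 W.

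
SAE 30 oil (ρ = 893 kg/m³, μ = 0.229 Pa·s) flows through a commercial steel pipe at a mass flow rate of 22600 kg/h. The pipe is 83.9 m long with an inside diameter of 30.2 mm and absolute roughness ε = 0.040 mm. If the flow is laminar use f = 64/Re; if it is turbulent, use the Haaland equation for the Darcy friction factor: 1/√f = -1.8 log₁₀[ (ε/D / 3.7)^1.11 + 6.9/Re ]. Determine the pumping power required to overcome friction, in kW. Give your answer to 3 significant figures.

ṁ = 22600 kg/h = 22600/3600 = 6.278 kg/s.
A = πD²/4 = π(0.0302)²/4 = 0.0007163 m²; mean velocity V = ṁ/(ρA) = 6.278/(893 · 0.0007163) = 9.814 m/s.
Reynolds number Re = ρVD/μ = 893 · 9.814 · 0.0302 / 0.229 = 1156.
Re < 2300 → laminar flow, so f = 64/Re = 64/1156 = 0.05537 (the turbulent correlation is not needed).
Darcy-Weisbach: ΔP = f(L/D)(ρV²/2) = 0.05537·(83.9/0.0302)·(893·9.814²/2) = 0.05537·2778·4.301e+04 = 6.616e+06 Pa.
Q = ṁ/ρ = 6.278/893 = 0.00703 m³/s.
Pumping power P = QΔP = 0.00703·6.616e+06 = 46510 W = 46.5 kW.

P ≈ 46.5 kW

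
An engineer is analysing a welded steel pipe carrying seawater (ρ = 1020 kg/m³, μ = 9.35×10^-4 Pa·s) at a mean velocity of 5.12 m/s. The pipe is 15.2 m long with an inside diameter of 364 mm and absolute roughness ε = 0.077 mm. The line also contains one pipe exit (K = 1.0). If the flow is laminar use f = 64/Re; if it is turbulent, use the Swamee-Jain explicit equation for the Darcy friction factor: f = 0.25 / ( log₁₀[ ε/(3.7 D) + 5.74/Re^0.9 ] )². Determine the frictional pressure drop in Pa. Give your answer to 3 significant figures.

Reynolds number Re = ρVD/μ = 1020 · 5.12 · 0.364 / 0.000935 = 2.033e+06.
Re > 4000 → turbulent. Relative roughness ε/D = 7.7e-05/0.364 = 0.000212. Swamee-Jain: f = 0.25/(log₁₀[0.000212/3.7 + 5.74/2.033e+06^0.9])² = 0.25/(log₁₀[5.72e-05 + 1.21e-05])² = 0.25/(-4.16)² = 0.01445.
Total minor-loss coefficient ΣK = 1·1 = 1.
ΔP = [f·L/D + ΣK]·(ρV²/2) = [0.01445·15.2/0.364 + 1]·(1020·5.12²/2) = [0.6033 + 1]·1.337e+04 = 2.144e+04 Pa.

ΔP ≈ 21400 Pa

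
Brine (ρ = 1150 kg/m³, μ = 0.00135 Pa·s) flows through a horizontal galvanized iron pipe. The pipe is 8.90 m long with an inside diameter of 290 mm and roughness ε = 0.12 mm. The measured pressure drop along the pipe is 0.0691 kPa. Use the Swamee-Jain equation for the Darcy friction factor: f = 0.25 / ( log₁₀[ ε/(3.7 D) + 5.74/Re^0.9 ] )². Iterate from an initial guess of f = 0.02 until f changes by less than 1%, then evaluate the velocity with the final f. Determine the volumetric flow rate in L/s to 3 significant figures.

Rearranging Darcy-Weisbach: V = √(2·ΔP·D/(f·L·ρ)). With ε/D = 0.00012/0.29 = 0.000414, iterate starting from f = 0.02:
  f = 0.02 → V = √(2·69.1·0.29/(0.02·8.9·1150)) = 0.4425 m/s; Re = ρVD/μ = 1.093e+05; f → 0.01979
  f = 0.01979 → V = 0.4448 m/s; Re = 1.099e+05; f → 0.01978
Converged (Δf/f < 1%). With the final f = 0.01978: V = √(2·69.1·0.29/(0.01978·8.9·1150)) = 0.4449 m/s.
Q = V·A = 0.4449·(π/4·0.29²) = 0.02939 m³/s = 29.4 L/s.

Q ≈ 29.4 L/s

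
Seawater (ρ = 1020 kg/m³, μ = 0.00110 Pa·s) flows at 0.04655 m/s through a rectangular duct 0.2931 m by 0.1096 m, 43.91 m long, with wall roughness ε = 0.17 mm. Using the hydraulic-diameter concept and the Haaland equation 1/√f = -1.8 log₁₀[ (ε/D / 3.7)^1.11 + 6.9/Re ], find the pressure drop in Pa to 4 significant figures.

ΔP ≈ 10.78 Pa

Hydraulic diameter D_h = 4A/P = 4·(0.2931·0.1096)/(2·(0.2931+0.1096)) = 0.1285/0.8054 = 0.1595 m.
Re = ρVD_h/μ = 1020·0.04655·0.1595/0.0011 = 6887.
ε/D_h = 0.00017/0.1595 = 0.00107; Haaland gives 1/√f = -1.8 log₁₀[0.000117+0.001] = 5.312, so f = 0.03544.
ΔP = f(L/D_h)(ρV²/2) = 0.03544·43.91/0.1595·1.105 = 10.78 Pa.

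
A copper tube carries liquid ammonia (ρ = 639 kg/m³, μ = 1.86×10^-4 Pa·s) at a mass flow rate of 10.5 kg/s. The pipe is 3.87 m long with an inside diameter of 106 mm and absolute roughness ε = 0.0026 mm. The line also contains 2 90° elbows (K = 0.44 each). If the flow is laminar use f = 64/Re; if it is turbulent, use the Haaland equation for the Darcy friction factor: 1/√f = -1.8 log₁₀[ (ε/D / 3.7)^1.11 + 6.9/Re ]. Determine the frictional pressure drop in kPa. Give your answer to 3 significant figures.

A = πD²/4 = π(0.106)²/4 = 0.008825 m²; mean velocity V = ṁ/(ρA) = 10.5/(639 · 0.008825) = 1.862 m/s.
Reynolds number Re = ρVD/μ = 639 · 1.862 · 0.106 / 0.000186 = 6.781e+05.
Re > 4000 → turbulent. Relative roughness ε/D = 2.6e-06/0.106 = 2.45e-05. Haaland: 1/√f = -1.8 log₁₀[(2.45e-05/3.7)^1.11 + 6.9/6.781e+05] = -1.8 log₁₀[1.79e-06 + 1.02e-05] = 8.86, so f = 0.01274.
Total minor-loss coefficient ΣK = 2·0.44 = 0.88.
ΔP = [f·L/D + ΣK]·(ρV²/2) = [0.01274·3.87/0.106 + 0.88]·(639·1.862²/2) = [0.4651 + 0.88]·1108 = 1490 Pa.
ΔP = 1490 Pa = 1.49 kPa.

ΔP ≈ 1.49 kPa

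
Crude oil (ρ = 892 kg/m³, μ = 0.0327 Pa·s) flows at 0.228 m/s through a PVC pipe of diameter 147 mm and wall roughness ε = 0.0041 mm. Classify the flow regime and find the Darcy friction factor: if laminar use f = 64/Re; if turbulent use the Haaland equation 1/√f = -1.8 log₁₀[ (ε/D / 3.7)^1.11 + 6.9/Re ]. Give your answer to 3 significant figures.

f ≈ 0.0700

Re = ρVD/μ = 892·0.228·0.147/0.0327 = 914.3.
Re < 2300 → laminar, so f = 64/Re = 0.07 (roughness is irrelevant in laminar flow).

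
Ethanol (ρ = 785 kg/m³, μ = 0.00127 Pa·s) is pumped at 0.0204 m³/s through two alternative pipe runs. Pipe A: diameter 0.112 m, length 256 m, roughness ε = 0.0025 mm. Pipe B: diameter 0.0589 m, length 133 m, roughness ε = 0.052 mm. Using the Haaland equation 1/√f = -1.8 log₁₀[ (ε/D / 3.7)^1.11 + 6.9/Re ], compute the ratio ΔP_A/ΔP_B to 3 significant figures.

ΔP_A/ΔP_B ≈ 0.0642

Pipe A: V = Q/A = 0.0204/0.009852 = 2.071 m/s; Re = 1.433e+05; ε/D = 2.23e-05; Haaland → f = 0.01667; ΔP_A = f(L/D)(ρV²/2) = 6.411e+04 Pa.
Pipe B: V = Q/A = 0.0204/0.002725 = 7.487 m/s; Re = 2.726e+05; ε/D = 0.000883; Haaland → f = 0.0201; ΔP_B = f(L/D)(ρV²/2) = 9.986e+05 Pa.
ΔP_A/ΔP_B = 6.411e+04/9.986e+05 = 0.0642.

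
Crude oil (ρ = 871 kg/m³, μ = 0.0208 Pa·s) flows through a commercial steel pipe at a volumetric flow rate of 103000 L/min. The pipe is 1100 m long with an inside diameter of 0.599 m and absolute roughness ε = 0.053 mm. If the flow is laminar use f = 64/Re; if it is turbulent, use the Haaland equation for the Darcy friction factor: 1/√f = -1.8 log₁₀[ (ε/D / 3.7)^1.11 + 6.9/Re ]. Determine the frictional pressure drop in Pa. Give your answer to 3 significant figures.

ΔP ≈ 500000 Pa

Q = 103000 L/min = 103000/60000 = 1.717 m³/s.
Cross-sectional area A = πD²/4 = π(0.599)²/4 = 0.2818 m²; mean velocity V = Q/A = 1.717/0.2818 = 6.092 m/s.
Reynolds number Re = ρVD/μ = 871 · 6.092 · 0.599 / 0.0208 = 1.528e+05.
Re > 4000 → turbulent. Relative roughness ε/D = 5.3e-05/0.599 = 8.85e-05. Haaland: 1/√f = -1.8 log₁₀[(8.85e-05/3.7)^1.11 + 6.9/1.528e+05] = -1.8 log₁₀[7.42e-06 + 4.52e-05] = 7.703, so f = 0.01685.
Darcy-Weisbach: ΔP = f(L/D)(ρV²/2) = 0.01685·(1100/0.599)·(871·6.092²/2) = 0.01685·1836·1.616e+04 = 5.002e+05 Pa.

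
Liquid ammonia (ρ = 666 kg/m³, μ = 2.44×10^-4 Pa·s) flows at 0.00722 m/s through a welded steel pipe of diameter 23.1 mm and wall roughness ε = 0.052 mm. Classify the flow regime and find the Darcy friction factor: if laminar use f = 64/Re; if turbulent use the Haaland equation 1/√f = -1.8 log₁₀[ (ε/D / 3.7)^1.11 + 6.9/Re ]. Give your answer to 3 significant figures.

Re = ρVD/μ = 666·0.00722·0.0231/0.000244 = 455.2.
Re < 2300 → laminar, so f = 64/Re = 0.1406 (roughness is irrelevant in laminar flow).

f ≈ 0.141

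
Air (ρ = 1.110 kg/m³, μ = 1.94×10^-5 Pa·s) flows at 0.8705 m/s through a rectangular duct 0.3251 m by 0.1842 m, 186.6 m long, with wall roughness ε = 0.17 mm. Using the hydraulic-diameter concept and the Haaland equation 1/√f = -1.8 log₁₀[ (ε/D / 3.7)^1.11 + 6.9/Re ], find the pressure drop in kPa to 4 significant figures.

Hydraulic diameter D_h = 4A/P = 4·(0.3251·0.1842)/(2·(0.3251+0.1842)) = 0.2395/1.019 = 0.2352 m.
Re = ρVD_h/μ = 1.11·0.8705·0.2352/1.94e-05 = 1.171e+04.
ε/D_h = 0.00017/0.2352 = 0.000723; Haaland gives 1/√f = -1.8 log₁₀[7.64e-05+0.000589] = 5.718, so f = 0.03058.
ΔP = f(L/D_h)(ρV²/2) = 0.03058·186.6/0.2352·0.4206 = 10.21 Pa.
ΔP = 0.01021 kPa.

ΔP ≈ 0.01021 kPa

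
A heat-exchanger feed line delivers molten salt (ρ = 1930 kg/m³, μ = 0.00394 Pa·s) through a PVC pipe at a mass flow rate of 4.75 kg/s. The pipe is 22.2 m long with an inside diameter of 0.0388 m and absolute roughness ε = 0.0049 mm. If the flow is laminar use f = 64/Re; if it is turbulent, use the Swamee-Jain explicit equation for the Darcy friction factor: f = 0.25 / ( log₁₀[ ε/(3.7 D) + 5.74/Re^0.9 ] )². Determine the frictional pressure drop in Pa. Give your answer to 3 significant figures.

ΔP ≈ 53500 Pa

A = πD²/4 = π(0.0388)²/4 = 0.001182 m²; mean velocity V = ṁ/(ρA) = 4.75/(1930 · 0.001182) = 2.082 m/s.
Reynolds number Re = ρVD/μ = 1930 · 2.082 · 0.0388 / 0.00394 = 3.956e+04.
Re > 4000 → turbulent. Relative roughness ε/D = 4.9e-06/0.0388 = 0.000126. Swamee-Jain: f = 0.25/(log₁₀[0.000126/3.7 + 5.74/3.956e+04^0.9])² = 0.25/(log₁₀[3.41e-05 + 0.000418])² = 0.25/(-3.345)² = 0.02235.
Darcy-Weisbach: ΔP = f(L/D)(ρV²/2) = 0.02235·(22.2/0.0388)·(1930·2.082²/2) = 0.02235·572.2·4181 = 5.347e+04 Pa.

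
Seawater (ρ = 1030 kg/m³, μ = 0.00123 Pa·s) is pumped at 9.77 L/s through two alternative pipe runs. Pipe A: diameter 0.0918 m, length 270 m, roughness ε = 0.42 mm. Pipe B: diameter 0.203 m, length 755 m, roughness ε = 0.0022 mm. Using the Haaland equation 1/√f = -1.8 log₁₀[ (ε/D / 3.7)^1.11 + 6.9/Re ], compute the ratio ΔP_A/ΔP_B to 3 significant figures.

ΔP_A/ΔP_B ≈ 27.9

Pipe A: V = Q/A = 0.00977/0.006619 = 1.476 m/s; Re = 1.135e+05; ε/D = 0.00458; Haaland → f = 0.03042; ΔP_A = f(L/D)(ρV²/2) = 1.004e+05 Pa.
Pipe B: V = Q/A = 0.00977/0.03237 = 0.3019 m/s; Re = 5.131e+04; ε/D = 1.08e-05; Haaland → f = 0.02062; ΔP_B = f(L/D)(ρV²/2) = 3599 Pa.
ΔP_A/ΔP_B = 1.004e+05/3599 = 27.9.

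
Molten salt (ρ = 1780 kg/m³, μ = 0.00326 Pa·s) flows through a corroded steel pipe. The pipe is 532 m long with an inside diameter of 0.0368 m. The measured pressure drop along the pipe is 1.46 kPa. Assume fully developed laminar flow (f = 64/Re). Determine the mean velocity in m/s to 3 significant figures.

For laminar flow, f = 64/Re with Re = ρVD/μ, so Darcy-Weisbach reduces to ΔP = 32μLV/D². Solving for V: V = ΔP·D²/(32μL) = 1460·(0.0368)²/(32·0.00326·532) = 0.03563 m/s.
Check: Re = ρVD/μ = 1780·0.03563·0.0368/0.00326 = 715.8 < 2300, so the laminar assumption holds.

V ≈ 0.0356 m/s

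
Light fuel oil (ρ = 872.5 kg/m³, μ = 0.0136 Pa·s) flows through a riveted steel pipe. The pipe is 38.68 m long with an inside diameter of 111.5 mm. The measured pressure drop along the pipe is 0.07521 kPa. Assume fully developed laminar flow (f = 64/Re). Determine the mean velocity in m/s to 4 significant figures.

For laminar flow, f = 64/Re with Re = ρVD/μ, so Darcy-Weisbach reduces to ΔP = 32μLV/D². Solving for V: V = ΔP·D²/(32μL) = 75.21·(0.1115)²/(32·0.0136·38.68) = 0.05555 m/s.
Check: Re = ρVD/μ = 872.5·0.05555·0.1115/0.0136 = 397.3 < 2300, so the laminar assumption holds.

V ≈ 0.05555 m/s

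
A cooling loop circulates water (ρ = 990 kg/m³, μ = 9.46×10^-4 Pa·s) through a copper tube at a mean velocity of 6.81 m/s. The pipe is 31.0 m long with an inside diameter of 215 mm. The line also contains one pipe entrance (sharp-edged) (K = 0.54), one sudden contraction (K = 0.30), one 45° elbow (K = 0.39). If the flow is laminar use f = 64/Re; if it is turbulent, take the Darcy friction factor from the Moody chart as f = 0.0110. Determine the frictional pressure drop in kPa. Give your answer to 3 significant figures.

Reynolds number Re = ρVD/μ = 990 · 6.81 · 0.215 / 0.000946 = 1.532e+06.
Re > 4000 → turbulent; use the Moody-chart value f = 0.0110.
Total minor-loss coefficient ΣK = 1·0.54 + 1·0.3 + 1·0.39 = 1.23.
ΔP = [f·L/D + ΣK]·(ρV²/2) = [0.011·31/0.215 + 1.23]·(990·6.81²/2) = [1.586 + 1.23]·2.296e+04 = 6.465e+04 Pa.
ΔP = 6.465e+04 Pa = 64.6 kPa.

ΔP ≈ 64.6 kPa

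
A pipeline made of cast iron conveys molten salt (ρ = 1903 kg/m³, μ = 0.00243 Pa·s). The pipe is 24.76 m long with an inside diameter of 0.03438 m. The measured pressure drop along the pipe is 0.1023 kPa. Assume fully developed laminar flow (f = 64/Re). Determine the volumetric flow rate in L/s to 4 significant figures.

For laminar flow, f = 64/Re with Re = ρVD/μ, so Darcy-Weisbach reduces to ΔP = 32μLV/D². Solving for V: V = ΔP·D²/(32μL) = 102.3·(0.03438)²/(32·0.00243·24.76) = 0.0628 m/s.
Check: Re = ρVD/μ = 1903·0.0628·0.03438/0.00243 = 1691 < 2300, so the laminar assumption holds.
Q = V·A = 0.0628·(π/4·0.03438²) = 5.83e-05 m³/s = 0.05830 L/s.

Q ≈ 0.05830 L/s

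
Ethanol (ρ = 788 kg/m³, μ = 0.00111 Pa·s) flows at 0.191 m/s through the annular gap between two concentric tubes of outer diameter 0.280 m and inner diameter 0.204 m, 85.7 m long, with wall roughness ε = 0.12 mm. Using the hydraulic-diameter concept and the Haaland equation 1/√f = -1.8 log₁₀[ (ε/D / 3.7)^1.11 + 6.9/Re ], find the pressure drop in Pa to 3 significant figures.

Hydraulic diameter D_h = 4A/P = D_o - D_i = 0.28 - 0.204 = 0.076 m.
Re = ρVD_h/μ = 788·0.191·0.076/0.00111 = 1.031e+04.
ε/D_h = 0.00012/0.076 = 0.00158; Haaland gives 1/√f = -1.8 log₁₀[0.000182+0.00067] = 5.526, so f = 0.03275.
ΔP = f(L/D_h)(ρV²/2) = 0.03275·85.7/0.076·14.37 = 530.8 Pa.

ΔP ≈ 531 Pa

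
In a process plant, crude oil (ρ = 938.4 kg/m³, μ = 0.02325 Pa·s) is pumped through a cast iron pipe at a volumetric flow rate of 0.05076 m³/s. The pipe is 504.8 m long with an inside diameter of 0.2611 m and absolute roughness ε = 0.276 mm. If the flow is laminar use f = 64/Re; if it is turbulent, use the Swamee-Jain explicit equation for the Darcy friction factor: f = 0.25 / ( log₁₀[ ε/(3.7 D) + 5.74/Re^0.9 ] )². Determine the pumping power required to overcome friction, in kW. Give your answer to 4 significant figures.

P ≈ 1.356 kW

Cross-sectional area A = πD²/4 = π(0.2611)²/4 = 0.05354 m²; mean velocity V = Q/A = 0.05076/0.05354 = 0.948 m/s.
Reynolds number Re = ρVD/μ = 938.4 · 0.948 · 0.2611 / 0.0232 = 9991.
Re > 4000 → turbulent. Relative roughness ε/D = 0.000276/0.2611 = 0.00106. Swamee-Jain: f = 0.25/(log₁₀[0.00106/3.7 + 5.74/9991^0.9])² = 0.25/(log₁₀[0.000286 + 0.00144])² = 0.25/(-2.762)² = 0.03276.
Darcy-Weisbach: ΔP = f(L/D)(ρV²/2) = 0.03276·(504.8/0.2611)·(938.4·0.948²/2) = 0.03276·1933·421.7 = 2.671e+04 Pa.
Pumping power P = QΔP = 0.05076·2.671e+04 = 1355.9 W = 1.356 kW.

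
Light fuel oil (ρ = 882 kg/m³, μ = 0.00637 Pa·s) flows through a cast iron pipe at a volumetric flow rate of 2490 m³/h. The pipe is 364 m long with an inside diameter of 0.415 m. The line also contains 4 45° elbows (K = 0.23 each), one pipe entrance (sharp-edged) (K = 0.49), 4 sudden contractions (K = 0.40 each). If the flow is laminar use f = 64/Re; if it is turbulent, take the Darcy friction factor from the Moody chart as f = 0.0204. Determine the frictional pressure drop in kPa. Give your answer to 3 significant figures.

Q = 2490 m³/h = 2490/3600 = 0.6917 m³/s.
Cross-sectional area A = πD²/4 = π(0.415)²/4 = 0.1353 m²; mean velocity V = Q/A = 0.6917/0.1353 = 5.113 m/s.
Reynolds number Re = ρVD/μ = 882 · 5.113 · 0.415 / 0.00637 = 2.938e+05.
Re > 4000 → turbulent; use the Moody-chart value f = 0.0204.
Total minor-loss coefficient ΣK = 4·0.23 + 1·0.49 + 4·0.4 = 3.01.
ΔP = [f·L/D + ΣK]·(ρV²/2) = [0.0204·364/0.415 + 3.01]·(882·5.113²/2) = [17.89 + 3.01]·1.153e+04 = 2.41e+05 Pa.
ΔP = 2.41e+05 Pa = 241 kPa.

ΔP ≈ 241 kPa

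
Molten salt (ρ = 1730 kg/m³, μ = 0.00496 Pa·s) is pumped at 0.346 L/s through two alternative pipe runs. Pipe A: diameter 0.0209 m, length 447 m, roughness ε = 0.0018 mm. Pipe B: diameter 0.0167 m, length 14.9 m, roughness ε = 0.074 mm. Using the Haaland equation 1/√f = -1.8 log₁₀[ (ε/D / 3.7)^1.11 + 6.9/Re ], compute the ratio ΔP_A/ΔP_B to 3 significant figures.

ΔP_A/ΔP_B ≈ 8.86

Pipe A: V = Q/A = 0.000346/0.0003431 = 1.009 m/s; Re = 7352; ε/D = 8.61e-05; Haaland → f = 0.03375; ΔP_A = f(L/D)(ρV²/2) = 6.35e+05 Pa.
Pipe B: V = Q/A = 0.000346/0.000219 = 1.58 m/s; Re = 9201; ε/D = 0.00443; Haaland → f = 0.03724; ΔP_B = f(L/D)(ρV²/2) = 7.171e+04 Pa.
ΔP_A/ΔP_B = 6.35e+05/7.171e+04 = 8.86.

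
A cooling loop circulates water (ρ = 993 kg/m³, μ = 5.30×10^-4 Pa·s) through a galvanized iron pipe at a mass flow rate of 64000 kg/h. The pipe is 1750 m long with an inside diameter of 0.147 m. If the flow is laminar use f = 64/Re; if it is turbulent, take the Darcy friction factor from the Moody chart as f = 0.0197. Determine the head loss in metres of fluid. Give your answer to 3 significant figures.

ṁ = 64000 kg/h = 64000/3600 = 17.78 kg/s.
A = πD²/4 = π(0.147)²/4 = 0.01697 m²; mean velocity V = ṁ/(ρA) = 17.78/(993 · 0.01697) = 1.055 m/s.
Reynolds number Re = ρVD/μ = 993 · 1.055 · 0.147 / 0.00053 = 2.905e+05.
Re > 4000 → turbulent; use the Moody-chart value f = 0.0197.
Darcy-Weisbach: ΔP = f(L/D)(ρV²/2) = 0.0197·(1750/0.147)·(993·1.055²/2) = 0.0197·1.19e+04·552.5 = 1.296e+05 Pa.
Head loss h_f = ΔP/(ρg) = 1.296e+05/(993·9.81) = 13.3 m.

h_f ≈ 13.3 m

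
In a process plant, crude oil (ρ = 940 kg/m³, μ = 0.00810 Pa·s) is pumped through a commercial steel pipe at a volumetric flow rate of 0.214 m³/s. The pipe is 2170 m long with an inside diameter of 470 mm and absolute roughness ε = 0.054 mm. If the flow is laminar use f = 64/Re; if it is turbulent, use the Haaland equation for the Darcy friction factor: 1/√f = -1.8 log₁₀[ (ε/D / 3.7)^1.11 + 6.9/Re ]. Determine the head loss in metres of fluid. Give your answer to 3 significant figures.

h_f ≈ 7.09 m

Cross-sectional area A = πD²/4 = π(0.47)²/4 = 0.1735 m²; mean velocity V = Q/A = 0.214/0.1735 = 1.233 m/s.
Reynolds number Re = ρVD/μ = 940 · 1.233 · 0.47 / 0.0081 = 6.728e+04.
Re > 4000 → turbulent. Relative roughness ε/D = 5.4e-05/0.47 = 0.000115. Haaland: 1/√f = -1.8 log₁₀[(0.000115/3.7)^1.11 + 6.9/6.728e+04] = -1.8 log₁₀[9.91e-06 + 0.000103] = 7.108, so f = 0.01979.
Darcy-Weisbach: ΔP = f(L/D)(ρV²/2) = 0.01979·(2170/0.47)·(940·1.233²/2) = 0.01979·4617·715.1 = 6.534e+04 Pa.
Head loss h_f = ΔP/(ρg) = 6.534e+04/(940·9.81) = 7.09 m.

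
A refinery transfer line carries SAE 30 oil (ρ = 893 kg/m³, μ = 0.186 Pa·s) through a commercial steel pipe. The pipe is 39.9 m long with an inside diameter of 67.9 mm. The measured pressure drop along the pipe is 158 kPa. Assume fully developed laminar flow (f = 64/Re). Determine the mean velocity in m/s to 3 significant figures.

V ≈ 3.07 m/s

For laminar flow, f = 64/Re with Re = ρVD/μ, so Darcy-Weisbach reduces to ΔP = 32μLV/D². Solving for V: V = ΔP·D²/(32μL) = 1.58e+05·(0.0679)²/(32·0.186·39.9) = 3.067 m/s.
Check: Re = ρVD/μ = 893·3.067·0.0679/0.186 = 999.9 < 2300, so the laminar assumption holds.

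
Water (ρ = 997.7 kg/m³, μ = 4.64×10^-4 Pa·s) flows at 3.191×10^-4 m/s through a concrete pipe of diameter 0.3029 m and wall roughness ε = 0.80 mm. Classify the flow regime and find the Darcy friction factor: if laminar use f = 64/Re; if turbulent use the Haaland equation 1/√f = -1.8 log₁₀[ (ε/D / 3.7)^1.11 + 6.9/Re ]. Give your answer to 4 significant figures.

f ≈ 0.3079

Re = ρVD/μ = 997.7·0.0003191·0.3029/0.000464 = 207.8.
Re < 2300 → laminar, so f = 64/Re = 0.3079 (roughness is irrelevant in laminar flow).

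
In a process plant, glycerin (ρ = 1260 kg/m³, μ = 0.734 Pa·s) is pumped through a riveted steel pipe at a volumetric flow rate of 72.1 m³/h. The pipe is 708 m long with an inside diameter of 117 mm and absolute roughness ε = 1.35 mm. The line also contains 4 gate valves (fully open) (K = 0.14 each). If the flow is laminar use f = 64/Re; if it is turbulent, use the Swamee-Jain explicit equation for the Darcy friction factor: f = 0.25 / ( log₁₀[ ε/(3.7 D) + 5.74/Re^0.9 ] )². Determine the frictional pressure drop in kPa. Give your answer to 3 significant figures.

ΔP ≈ 2260 kPa

Q = 72.1 m³/h = 72.1/3600 = 0.02003 m³/s.
Cross-sectional area A = πD²/4 = π(0.117)²/4 = 0.01075 m²; mean velocity V = Q/A = 0.02003/0.01075 = 1.863 m/s.
Reynolds number Re = ρVD/μ = 1260 · 1.863 · 0.117 / 0.734 = 374.1.
Re < 2300 → laminar flow, so f = 64/Re = 64/374.1 = 0.1711 (the turbulent correlation is not needed).
Total minor-loss coefficient ΣK = 4·0.14 = 0.56.
ΔP = [f·L/D + ΣK]·(ρV²/2) = [0.1711·708/0.117 + 0.56]·(1260·1.863²/2) = [1035 + 0.56]·2186 = 2.264e+06 Pa.
ΔP = 2.264e+06 Pa = 2260 kPa.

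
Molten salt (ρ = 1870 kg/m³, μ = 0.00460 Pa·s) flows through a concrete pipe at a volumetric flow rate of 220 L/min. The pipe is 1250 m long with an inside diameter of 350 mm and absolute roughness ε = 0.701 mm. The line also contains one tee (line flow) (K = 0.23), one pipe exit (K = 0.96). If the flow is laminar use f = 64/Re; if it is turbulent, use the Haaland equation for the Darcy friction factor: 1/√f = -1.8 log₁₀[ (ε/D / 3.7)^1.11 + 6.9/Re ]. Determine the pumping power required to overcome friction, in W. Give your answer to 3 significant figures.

P ≈ 0.696 W

Q = 220 L/min = 220/60000 = 0.003667 m³/s.
Cross-sectional area A = πD²/4 = π(0.35)²/4 = 0.09621 m²; mean velocity V = Q/A = 0.003667/0.09621 = 0.03811 m/s.
Reynolds number Re = ρVD/μ = 1870 · 0.03811 · 0.35 / 0.0046 = 5422.
Re > 4000 → turbulent. Relative roughness ε/D = 0.000701/0.35 = 0.002. Haaland: 1/√f = -1.8 log₁₀[(0.002/3.7)^1.11 + 6.9/5422] = -1.8 log₁₀[0.000237 + 0.00127] = 5.078, so f = 0.03878.
Total minor-loss coefficient ΣK = 1·0.23 + 1·0.96 = 1.19.
ΔP = [f·L/D + ΣK]·(ρV²/2) = [0.03878·1250/0.35 + 1.19]·(1870·0.03811²/2) = [138.5 + 1.19]·1.358 = 189.7 Pa.
Pumping power P = QΔP = 0.003667·189.7 = 0.6955 W = 0.696 W.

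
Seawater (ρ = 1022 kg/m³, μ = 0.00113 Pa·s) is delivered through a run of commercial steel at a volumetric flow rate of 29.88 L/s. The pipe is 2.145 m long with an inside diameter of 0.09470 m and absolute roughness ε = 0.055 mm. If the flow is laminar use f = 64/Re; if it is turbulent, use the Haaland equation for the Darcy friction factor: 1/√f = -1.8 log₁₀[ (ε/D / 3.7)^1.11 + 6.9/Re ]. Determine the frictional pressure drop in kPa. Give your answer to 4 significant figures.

ΔP ≈ 3.819 kPa

Q = 29.88 L/s = 29.88/1000 = 0.02988 m³/s.
Cross-sectional area A = πD²/4 = π(0.0947)²/4 = 0.007044 m²; mean velocity V = Q/A = 0.02988/0.007044 = 4.242 m/s.
Reynolds number Re = ρVD/μ = 1022 · 4.242 · 0.0947 / 0.00113 = 3.633e+05.
Re > 4000 → turbulent. Relative roughness ε/D = 5.5e-05/0.0947 = 0.000581. Haaland: 1/√f = -1.8 log₁₀[(0.000581/3.7)^1.11 + 6.9/3.633e+05] = -1.8 log₁₀[5.99e-05 + 1.9e-05] = 7.385, so f = 0.01833.
Darcy-Weisbach: ΔP = f(L/D)(ρV²/2) = 0.01833·(2.145/0.0947)·(1022·4.242²/2) = 0.01833·22.65·9196 = 3819 Pa.
ΔP = 3819 Pa = 3.819 kPa.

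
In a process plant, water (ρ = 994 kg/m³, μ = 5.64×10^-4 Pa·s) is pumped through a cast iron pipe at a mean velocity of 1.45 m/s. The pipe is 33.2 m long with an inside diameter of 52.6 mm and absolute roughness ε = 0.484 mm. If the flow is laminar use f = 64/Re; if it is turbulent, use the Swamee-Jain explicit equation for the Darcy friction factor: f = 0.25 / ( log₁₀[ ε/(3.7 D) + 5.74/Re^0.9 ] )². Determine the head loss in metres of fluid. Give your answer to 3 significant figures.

h_f ≈ 2.54 m

Reynolds number Re = ρVD/μ = 994 · 1.45 · 0.0526 / 0.000564 = 1.344e+05.
Re > 4000 → turbulent. Relative roughness ε/D = 0.000484/0.0526 = 0.0092. Swamee-Jain: f = 0.25/(log₁₀[0.0092/3.7 + 5.74/1.344e+05^0.9])² = 0.25/(log₁₀[0.00249 + 0.000139])² = 0.25/(-2.581)² = 0.03754.
Darcy-Weisbach: ΔP = f(L/D)(ρV²/2) = 0.03754·(33.2/0.0526)·(994·1.45²/2) = 0.03754·631.2·1045 = 2.476e+04 Pa.
Head loss h_f = ΔP/(ρg) = 2.476e+04/(994·9.81) = 2.54 m.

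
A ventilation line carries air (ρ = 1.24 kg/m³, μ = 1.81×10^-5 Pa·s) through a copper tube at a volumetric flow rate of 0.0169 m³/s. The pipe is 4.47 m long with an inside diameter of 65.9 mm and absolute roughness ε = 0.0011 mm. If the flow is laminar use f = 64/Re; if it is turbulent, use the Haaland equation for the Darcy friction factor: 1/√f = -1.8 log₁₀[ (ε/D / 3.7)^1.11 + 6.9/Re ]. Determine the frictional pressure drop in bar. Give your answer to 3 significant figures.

Cross-sectional area A = πD²/4 = π(0.0659)²/4 = 0.003411 m²; mean velocity V = Q/A = 0.0169/0.003411 = 4.955 m/s.
Reynolds number Re = ρVD/μ = 1.24 · 4.955 · 0.0659 / 1.81e-05 = 2.237e+04.
Re > 4000 → turbulent. Relative roughness ε/D = 1.1e-06/0.0659 = 1.67e-05. Haaland: 1/√f = -1.8 log₁₀[(1.67e-05/3.7)^1.11 + 6.9/2.237e+04] = -1.8 log₁₀[1.16e-06 + 0.000308] = 6.317, so f = 0.02506.
Darcy-Weisbach: ΔP = f(L/D)(ρV²/2) = 0.02506·(4.47/0.0659)·(1.24·4.955²/2) = 0.02506·67.83·15.22 = 25.88 Pa.
ΔP = 25.88 Pa = 2.59×10^-4 bar.

ΔP ≈ 2.59×10^-4 bar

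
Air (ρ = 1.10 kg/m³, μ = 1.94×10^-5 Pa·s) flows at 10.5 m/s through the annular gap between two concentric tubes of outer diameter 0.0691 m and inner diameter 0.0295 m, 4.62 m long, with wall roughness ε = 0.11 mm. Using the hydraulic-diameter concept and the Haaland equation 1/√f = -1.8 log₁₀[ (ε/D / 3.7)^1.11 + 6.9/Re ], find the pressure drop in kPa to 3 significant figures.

ΔP ≈ 0.213 kPa

Hydraulic diameter D_h = 4A/P = D_o - D_i = 0.0691 - 0.0295 = 0.0396 m.
Re = ρVD_h/μ = 1.1·10.5·0.0396/1.94e-05 = 2.358e+04.
ε/D_h = 0.00011/0.0396 = 0.00278; Haaland gives 1/√f = -1.8 log₁₀[0.00034+0.000293] = 5.758, so f = 0.03017.
ΔP = f(L/D_h)(ρV²/2) = 0.03017·4.62/0.0396·60.64 = 213.4 Pa.
ΔP = 0.213 kPa.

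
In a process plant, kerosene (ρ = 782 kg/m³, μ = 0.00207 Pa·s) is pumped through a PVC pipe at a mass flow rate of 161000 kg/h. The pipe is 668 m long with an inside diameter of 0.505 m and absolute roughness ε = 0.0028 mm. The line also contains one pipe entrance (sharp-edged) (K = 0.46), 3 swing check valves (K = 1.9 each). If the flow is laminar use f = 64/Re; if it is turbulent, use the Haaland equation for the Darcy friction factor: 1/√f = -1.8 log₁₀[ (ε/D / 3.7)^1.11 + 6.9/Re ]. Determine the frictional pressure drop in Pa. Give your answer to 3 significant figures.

ṁ = 161000 kg/h = 161000/3600 = 44.72 kg/s.
A = πD²/4 = π(0.505)²/4 = 0.2003 m²; mean velocity V = ṁ/(ρA) = 44.72/(782 · 0.2003) = 0.2855 m/s.
Reynolds number Re = ρVD/μ = 782 · 0.2855 · 0.505 / 0.00207 = 5.447e+04.
Re > 4000 → turbulent. Relative roughness ε/D = 2.8e-06/0.505 = 5.54e-06. Haaland: 1/√f = -1.8 log₁₀[(5.54e-06/3.7)^1.11 + 6.9/5.447e+04] = -1.8 log₁₀[3.43e-07 + 0.000127] = 7.013, so f = 0.02033.
Total minor-loss coefficient ΣK = 1·0.46 + 3·1.9 = 6.16.
ΔP = [f·L/D + ΣK]·(ρV²/2) = [0.02033·668/0.505 + 6.16]·(782·0.2855²/2) = [26.89 + 6.16]·31.88 = 1054 Pa.

ΔP ≈ 1050 Pa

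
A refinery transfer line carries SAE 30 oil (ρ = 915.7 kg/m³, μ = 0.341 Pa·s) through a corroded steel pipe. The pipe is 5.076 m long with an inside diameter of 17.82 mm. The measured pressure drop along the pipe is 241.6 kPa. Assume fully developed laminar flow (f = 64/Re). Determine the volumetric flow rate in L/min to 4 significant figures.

Q ≈ 20.73 L/min

For laminar flow, f = 64/Re with Re = ρVD/μ, so Darcy-Weisbach reduces to ΔP = 32μLV/D². Solving for V: V = ΔP·D²/(32μL) = 2.416e+05·(0.01782)²/(32·0.341·5.076) = 1.385 m/s.
Check: Re = ρVD/μ = 915.7·1.385·0.01782/0.341 = 66.28 < 2300, so the laminar assumption holds.
Q = V·A = 1.385·(π/4·0.01782²) = 0.0003455 m³/s = 20.73 L/min.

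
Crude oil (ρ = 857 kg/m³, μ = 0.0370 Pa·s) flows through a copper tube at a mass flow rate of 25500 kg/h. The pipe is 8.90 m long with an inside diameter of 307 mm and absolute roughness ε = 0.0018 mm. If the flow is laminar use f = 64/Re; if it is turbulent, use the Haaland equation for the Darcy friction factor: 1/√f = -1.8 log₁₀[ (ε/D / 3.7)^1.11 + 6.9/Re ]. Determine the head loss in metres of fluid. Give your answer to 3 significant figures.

ṁ = 25500 kg/h = 25500/3600 = 7.083 kg/s.
A = πD²/4 = π(0.307)²/4 = 0.07402 m²; mean velocity V = ṁ/(ρA) = 7.083/(857 · 0.07402) = 0.1117 m/s.
Reynolds number Re = ρVD/μ = 857 · 0.1117 · 0.307 / 0.037 = 794.
Re < 2300 → laminar flow, so f = 64/Re = 64/794 = 0.08061 (the turbulent correlation is not needed).
Darcy-Weisbach: ΔP = f(L/D)(ρV²/2) = 0.08061·(8.9/0.307)·(857·0.1117²/2) = 0.08061·28.99·5.342 = 12.48 Pa.
Head loss h_f = ΔP/(ρg) = 12.48/(857·9.81) = 0.00148 m.

h_f ≈ 0.00148 m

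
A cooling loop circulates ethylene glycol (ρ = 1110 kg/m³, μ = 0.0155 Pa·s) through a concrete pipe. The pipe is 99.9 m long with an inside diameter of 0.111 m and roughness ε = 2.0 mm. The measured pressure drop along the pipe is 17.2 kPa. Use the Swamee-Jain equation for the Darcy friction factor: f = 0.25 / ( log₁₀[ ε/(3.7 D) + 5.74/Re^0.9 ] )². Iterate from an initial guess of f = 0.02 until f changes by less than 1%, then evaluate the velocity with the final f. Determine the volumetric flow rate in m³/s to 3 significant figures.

Q ≈ 0.00773 m³/s

Rearranging Darcy-Weisbach: V = √(2·ΔP·D/(f·L·ρ)). With ε/D = 0.002/0.111 = 0.018, iterate starting from f = 0.02:
  f = 0.02 → V = √(2·1.72e+04·0.111/(0.02·99.9·1110)) = 1.312 m/s; Re = ρVD/μ = 1.043e+04; f → 0.05149
  f = 0.05149 → V = 0.8178 m/s; Re = 6501; f → 0.05382
  f = 0.05382 → V = 0.7999 m/s; Re = 6358; f → 0.05395
Converged (Δf/f < 1%). With the final f = 0.05395: V = √(2·1.72e+04·0.111/(0.05395·99.9·1110)) = 0.7989 m/s.
Q = V·A = 0.7989·(π/4·0.111²) = 0.007731 m³/s = 0.00773 m³/s.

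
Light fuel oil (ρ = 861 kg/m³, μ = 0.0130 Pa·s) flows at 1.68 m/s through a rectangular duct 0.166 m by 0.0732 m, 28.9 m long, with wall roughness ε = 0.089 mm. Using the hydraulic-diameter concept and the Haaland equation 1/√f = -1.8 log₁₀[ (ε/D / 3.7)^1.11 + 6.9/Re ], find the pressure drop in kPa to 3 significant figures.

ΔP ≈ 10.7 kPa

Hydraulic diameter D_h = 4A/P = 4·(0.166·0.0732)/(2·(0.166+0.0732)) = 0.0486/0.4784 = 0.1016 m.
Re = ρVD_h/μ = 861·1.68·0.1016/0.013 = 1.13e+04.
ε/D_h = 8.9e-05/0.1016 = 0.000876; Haaland gives 1/√f = -1.8 log₁₀[9.45e-05+0.00061] = 5.673, so f = 0.03107.
ΔP = f(L/D_h)(ρV²/2) = 0.03107·28.9/0.1016·1215 = 1.074e+04 Pa.
ΔP = 10.7 kPa.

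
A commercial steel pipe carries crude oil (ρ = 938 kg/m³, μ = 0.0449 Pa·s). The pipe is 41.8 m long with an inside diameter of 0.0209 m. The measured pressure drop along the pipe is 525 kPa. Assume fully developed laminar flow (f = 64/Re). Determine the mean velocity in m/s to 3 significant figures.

For laminar flow, f = 64/Re with Re = ρVD/μ, so Darcy-Weisbach reduces to ΔP = 32μLV/D². Solving for V: V = ΔP·D²/(32μL) = 5.25e+05·(0.0209)²/(32·0.0449·41.8) = 3.818 m/s.
Check: Re = ρVD/μ = 938·3.818·0.0209/0.0449 = 1667 < 2300, so the laminar assumption holds.

V ≈ 3.82 m/s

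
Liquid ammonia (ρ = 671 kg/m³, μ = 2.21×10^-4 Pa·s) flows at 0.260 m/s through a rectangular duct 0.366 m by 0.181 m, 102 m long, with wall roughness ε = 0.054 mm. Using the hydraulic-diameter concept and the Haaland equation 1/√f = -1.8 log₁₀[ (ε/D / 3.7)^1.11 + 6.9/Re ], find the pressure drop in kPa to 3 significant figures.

Hydraulic diameter D_h = 4A/P = 4·(0.366·0.181)/(2·(0.366+0.181)) = 0.265/1.094 = 0.2422 m.
Re = ρVD_h/μ = 671·0.26·0.2422/0.000221 = 1.912e+05.
ε/D_h = 5.4e-05/0.2422 = 0.000223; Haaland gives 1/√f = -1.8 log₁₀[2.07e-05+3.61e-05] = 7.642, so f = 0.01712.
ΔP = f(L/D_h)(ρV²/2) = 0.01712·102/0.2422·22.68 = 163.5 Pa.
ΔP = 0.164 kPa.

ΔP ≈ 0.164 kPa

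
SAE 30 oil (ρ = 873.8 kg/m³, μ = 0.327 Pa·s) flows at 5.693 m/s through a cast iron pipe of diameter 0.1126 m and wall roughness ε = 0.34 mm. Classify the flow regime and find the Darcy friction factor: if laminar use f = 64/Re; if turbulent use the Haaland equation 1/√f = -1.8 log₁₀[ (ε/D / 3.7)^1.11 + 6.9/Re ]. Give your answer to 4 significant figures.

Re = ρVD/μ = 873.8·5.693·0.1126/0.327 = 1713.
Re < 2300 → laminar, so f = 64/Re = 0.03736 (roughness is irrelevant in laminar flow).

f ≈ 0.03736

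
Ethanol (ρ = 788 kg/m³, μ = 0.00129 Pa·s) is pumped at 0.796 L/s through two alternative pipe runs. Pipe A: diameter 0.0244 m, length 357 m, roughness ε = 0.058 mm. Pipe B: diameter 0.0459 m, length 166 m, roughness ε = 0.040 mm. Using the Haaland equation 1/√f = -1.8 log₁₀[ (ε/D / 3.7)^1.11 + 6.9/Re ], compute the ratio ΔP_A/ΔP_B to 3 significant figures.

Pipe A: V = Q/A = 0.000796/0.0004676 = 1.702 m/s; Re = 2.537e+04; ε/D = 0.00238; Haaland → f = 0.02916; ΔP_A = f(L/D)(ρV²/2) = 4.872e+05 Pa.
Pipe B: V = Q/A = 0.000796/0.001655 = 0.4811 m/s; Re = 1.349e+04; ε/D = 0.000871; Haaland → f = 0.02981; ΔP_B = f(L/D)(ρV²/2) = 9829 Pa.
ΔP_A/ΔP_B = 4.872e+05/9829 = 49.6.

ΔP_A/ΔP_B ≈ 49.6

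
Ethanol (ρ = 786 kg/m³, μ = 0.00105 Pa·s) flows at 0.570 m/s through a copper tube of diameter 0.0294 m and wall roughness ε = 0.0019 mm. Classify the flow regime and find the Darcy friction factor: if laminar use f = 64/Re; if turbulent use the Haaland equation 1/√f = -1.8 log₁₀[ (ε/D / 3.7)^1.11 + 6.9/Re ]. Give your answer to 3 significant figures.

f ≈ 0.0291

Re = ρVD/μ = 786·0.57·0.0294/0.00105 = 1.254e+04.
Re > 4000 → turbulent. ε/D = 1.9e-06/0.0294 = 6.46e-05; Haaland: 1/√f = -1.8 log₁₀[5.23e-06 + 0.00055] = 5.86, so f = 0.02912.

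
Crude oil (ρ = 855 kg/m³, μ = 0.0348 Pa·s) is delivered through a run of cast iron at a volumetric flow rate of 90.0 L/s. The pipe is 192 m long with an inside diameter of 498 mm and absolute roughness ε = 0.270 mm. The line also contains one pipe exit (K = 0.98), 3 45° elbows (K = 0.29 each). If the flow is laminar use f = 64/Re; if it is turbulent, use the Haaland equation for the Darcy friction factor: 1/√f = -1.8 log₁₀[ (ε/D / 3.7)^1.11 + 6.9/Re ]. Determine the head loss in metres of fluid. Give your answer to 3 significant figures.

h_f ≈ 0.175 m

Q = 90.0 L/s = 90.0/1000 = 0.09 m³/s.
Cross-sectional area A = πD²/4 = π(0.498)²/4 = 0.1948 m²; mean velocity V = Q/A = 0.09/0.1948 = 0.4621 m/s.
Reynolds number Re = ρVD/μ = 855 · 0.4621 · 0.498 / 0.0348 = 5653.
Re > 4000 → turbulent. Relative roughness ε/D = 0.00027/0.498 = 0.000542. Haaland: 1/√f = -1.8 log₁₀[(0.000542/3.7)^1.11 + 6.9/5653] = -1.8 log₁₀[5.55e-05 + 0.00122] = 5.209, so f = 0.03685.
Total minor-loss coefficient ΣK = 1·0.98 + 3·0.29 = 1.85.
ΔP = [f·L/D + ΣK]·(ρV²/2) = [0.03685·192/0.498 + 1.85]·(855·0.4621²/2) = [14.21 + 1.85]·91.27 = 1465 Pa.
Head loss h_f = ΔP/(ρg) = 1465/(855·9.81) = 0.175 m.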